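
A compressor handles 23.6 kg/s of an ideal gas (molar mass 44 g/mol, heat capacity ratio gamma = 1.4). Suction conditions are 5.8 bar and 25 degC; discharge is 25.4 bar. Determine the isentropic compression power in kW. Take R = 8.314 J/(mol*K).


Isentropic work: W = m*(gamma/(gamma-1))*(R*T1/MW)*((P2/P1)^((gamma-1)/gamma) - 1)
T1 = 25 + 273.15 = 298.15 K
Pressure ratio = 25.4 / 5.8 = 4.37931
Exponent = (1.4 - 1)/1.4 = 0.285714
(P2/P1)^exp - 1 = 4.37931^0.285714 - 1 = 0.52496
W = 23.6 * 1.4 / 0.4 * 8.314 * 298.15 / 44 * 0.52496 = 2443

2443 kW


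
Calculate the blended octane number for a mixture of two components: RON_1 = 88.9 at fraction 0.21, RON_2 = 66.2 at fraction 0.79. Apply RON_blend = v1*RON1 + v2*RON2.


Linear blending: RON_blend = sum(vi * RONi)
Contribution 1: 0.21 * 88.9 = 18.669
Contribution 2: 0.79 * 66.2 = 52.298
RON_blend = 18.669 + 52.298 = 70.967

70.967


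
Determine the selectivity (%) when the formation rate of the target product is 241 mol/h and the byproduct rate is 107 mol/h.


Selectivity = desired / (desired + undesired) * 100
Total products = 241 + 107 = 348 mol/h
S = 241 / 348 * 100
= 0.6925 * 100
= 69.25 %

69.25 %


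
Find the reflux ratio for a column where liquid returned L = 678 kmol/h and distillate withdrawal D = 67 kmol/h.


Reflux ratio definition: R = L / D (liquid returned / distillate withdrawn)
L = 678 kmol/h, D = 67 kmol/h
R = 678 / 67 = 10.12

10.12


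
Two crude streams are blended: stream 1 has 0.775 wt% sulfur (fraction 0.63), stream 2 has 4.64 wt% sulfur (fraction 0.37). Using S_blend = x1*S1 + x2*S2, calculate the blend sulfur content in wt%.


Linear sulfur blending: S_blend = x1*S1 + x2*S2
Contribution 1: 0.63 * 0.775 = 0.48825 wt%
Contribution 2: 0.37 * 4.64 = 1.7168 wt%
S_blend = 0.48825 + 1.7168 = 2.20505

2.20505 wt%


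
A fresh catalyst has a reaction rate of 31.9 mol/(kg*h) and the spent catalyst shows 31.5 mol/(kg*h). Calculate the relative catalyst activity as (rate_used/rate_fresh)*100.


Activity (%) = (rate_used / rate_fresh) * 100
rate_used = 31.5, rate_fresh = 31.9
= (31.5 / 31.9) * 100
= 0.9875 * 100 = 98.75

98.75 %


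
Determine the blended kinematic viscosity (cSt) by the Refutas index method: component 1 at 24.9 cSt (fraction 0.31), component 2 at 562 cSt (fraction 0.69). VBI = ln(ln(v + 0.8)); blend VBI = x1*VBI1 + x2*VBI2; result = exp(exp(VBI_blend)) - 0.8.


Refutas method: VBN_i = 14.534*ln(ln(visc_i + 0.8)) + 10.975, blended linearly by mass fraction; since VBN is linear in VBI_i = ln(ln(visc_i + 0.8)) and the fractions sum to 1, blend VBI directly: visc = exp(exp(VBI_blend)) - 0.8
VBI_1 = ln(ln(24.9 + 0.8)) = 1.17757
VBI_2 = ln(ln(562 + 0.8)) = 1.84576
VBI_blend = 0.31 * 1.17757 + 0.69 * 1.84576 = 1.63862
visc_blend = exp(exp(1.63862)) - 0.8 = 171.3

171.3 cSt


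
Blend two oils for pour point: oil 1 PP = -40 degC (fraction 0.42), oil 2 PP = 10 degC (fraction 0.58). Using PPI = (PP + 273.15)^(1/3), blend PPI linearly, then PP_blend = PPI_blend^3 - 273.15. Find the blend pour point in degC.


PPI_1 = (-40 + 273.15)^(1/3) = 6.15477
PPI_2 = (10 + 273.15)^(1/3) = 6.566574
PPI_blend = 0.42 * 6.15477 + 0.58 * 6.566574 = 6.393616
PP_blend = 6.393616^3 - 273.15 = 261.3603 - 273.15 = -11.79

-11.79 degC


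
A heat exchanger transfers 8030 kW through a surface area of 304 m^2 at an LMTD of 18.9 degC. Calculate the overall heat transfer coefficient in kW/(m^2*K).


From Q = U*A*LMTD, U = Q / (A * LMTD)
U = 8030 / (304 * 18.9) = 8030 / 5745.6 = 1.398

1.398 kW/(m^2*K)


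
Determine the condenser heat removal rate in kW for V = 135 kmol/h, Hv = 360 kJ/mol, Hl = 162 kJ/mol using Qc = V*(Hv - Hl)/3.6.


Qc = 135 * (360 - 162) / 3.6 = 135 * 198 / 3.6 = 7425

7425 kW


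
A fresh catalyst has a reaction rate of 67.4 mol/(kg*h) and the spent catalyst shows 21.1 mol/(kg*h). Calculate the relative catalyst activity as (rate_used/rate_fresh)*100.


Activity (%) = (rate_used / rate_fresh) * 100
rate_used = 21.1, rate_fresh = 67.4
= (21.1 / 67.4) * 100
= 0.3131 * 100 = 31.31

31.31 %


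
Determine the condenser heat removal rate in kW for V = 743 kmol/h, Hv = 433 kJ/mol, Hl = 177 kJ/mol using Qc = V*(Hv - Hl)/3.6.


Qc = 743 * (433 - 177) / 3.6 = 743 * 256 / 3.6 = 52840

52840 kW


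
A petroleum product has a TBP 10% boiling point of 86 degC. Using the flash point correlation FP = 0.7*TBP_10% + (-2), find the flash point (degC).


FP = 0.7 * 86 + (-2) = 58.2

58.2 degC


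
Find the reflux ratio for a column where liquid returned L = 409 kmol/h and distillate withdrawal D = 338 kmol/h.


Reflux ratio definition: R = L / D (liquid returned / distillate withdrawn)
L = 409 kmol/h, D = 338 kmol/h
R = 409 / 338 = 1.210

1.210


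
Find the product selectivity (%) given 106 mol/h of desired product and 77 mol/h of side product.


Selectivity = desired / (desired + undesired) * 100
Total products = 106 + 77 = 183 mol/h
S = 106 / 183 * 100
= 0.5792 * 100
= 57.92 %

57.92 %


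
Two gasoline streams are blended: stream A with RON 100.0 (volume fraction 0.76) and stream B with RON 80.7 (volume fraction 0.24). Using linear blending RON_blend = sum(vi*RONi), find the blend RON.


Linear blending: RON_blend = sum(vi * RONi)
Contribution 1: 0.76 * 100.0 = 76
Contribution 2: 0.24 * 80.7 = 19.368
RON_blend = 76 + 19.368 = 95.368

95.368


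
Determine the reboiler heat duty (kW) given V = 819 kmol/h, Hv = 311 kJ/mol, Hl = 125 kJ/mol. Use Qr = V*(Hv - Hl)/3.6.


Qr = 819 * (311 - 125) / 3.6 = 819 * 186 / 3.6 = 42320

42320 kW


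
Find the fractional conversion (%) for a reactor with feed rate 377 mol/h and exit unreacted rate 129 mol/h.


X = (F_in - F_out) / F_in * 100
Moles reacted = 377 - 129 = 248
X = 248 / 377 * 100
= 0.6578 * 100
= 65.78 %

65.78 %


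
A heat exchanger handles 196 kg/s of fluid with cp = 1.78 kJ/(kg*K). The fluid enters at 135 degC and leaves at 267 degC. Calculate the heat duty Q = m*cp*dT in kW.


Q = m_dot * cp * delta_T
delta_T = 267 - 135 = 132 K
Q = 196 * 1.78 * 132
= 348.88 * 132
= 46052.16 kW

46052.16 kW


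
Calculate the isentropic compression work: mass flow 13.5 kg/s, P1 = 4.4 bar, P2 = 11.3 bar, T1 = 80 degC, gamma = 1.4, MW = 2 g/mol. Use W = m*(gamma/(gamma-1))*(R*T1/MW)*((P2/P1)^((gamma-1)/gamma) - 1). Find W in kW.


Isentropic work: W = m*(gamma/(gamma-1))*(R*T1/MW)*((P2/P1)^((gamma-1)/gamma) - 1)
T1 = 80 + 273.15 = 353.15 K
Pressure ratio = 11.3 / 4.4 = 2.56818
Exponent = (1.4 - 1)/1.4 = 0.285714
(P2/P1)^exp - 1 = 2.56818^0.285714 - 1 = 0.30929
W = 13.5 * 1.4 / 0.4 * 8.314 * 353.15 / 2 * 0.30929 = 21450

21450 kW


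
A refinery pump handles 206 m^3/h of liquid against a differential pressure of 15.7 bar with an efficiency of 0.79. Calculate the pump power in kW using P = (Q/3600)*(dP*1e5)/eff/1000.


Q = 206 / 3600 = 0.0572222 m^3/s
P = 0.0572222 * (15.7 * 1e5) / 0.79 / 1000 = 113.7

113.7 kW


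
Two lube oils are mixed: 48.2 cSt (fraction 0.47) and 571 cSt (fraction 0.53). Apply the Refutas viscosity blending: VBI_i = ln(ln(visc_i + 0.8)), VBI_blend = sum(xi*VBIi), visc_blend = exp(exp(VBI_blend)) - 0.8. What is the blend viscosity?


Refutas method: VBN_i = 14.534*ln(ln(visc_i + 0.8)) + 10.975, blended linearly by mass fraction; since VBN is linear in VBI_i = ln(ln(visc_i + 0.8)) and the fractions sum to 1, blend VBI directly: visc = exp(exp(VBI_blend)) - 0.8
VBI_1 = ln(ln(48.2 + 0.8)) = 1.35888
VBI_2 = ln(ln(571 + 0.8)) = 1.84826
VBI_blend = 0.47 * 1.35888 + 0.53 * 1.84826 = 1.61825
visc_blend = exp(exp(1.61825)) - 0.8 = 154.3

154.3 cSt


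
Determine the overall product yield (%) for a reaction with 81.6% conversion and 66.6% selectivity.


Overall yield = conversion (%) * selectivity (%) / 100
Conversion = 81.6%, Selectivity = 66.6%
Y = 81.6 * 66.6 / 100
= 54.3456 %

54.3456 %


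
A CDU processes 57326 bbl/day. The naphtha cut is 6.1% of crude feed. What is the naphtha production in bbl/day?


Crude throughput = 57326 bbl/day
Fraction yield = 6.1%
yield = throughput * fraction / 100
yield = 57326 * 6.1 / 100 = 3496.886

3496.886 bbl/day


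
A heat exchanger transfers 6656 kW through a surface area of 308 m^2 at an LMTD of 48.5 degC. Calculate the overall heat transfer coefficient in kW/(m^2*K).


From Q = U*A*LMTD, U = Q / (A * LMTD)
U = 6656 / (308 * 48.5) = 6656 / 14938 = 0.4456

0.4456 kW/(m^2*K)


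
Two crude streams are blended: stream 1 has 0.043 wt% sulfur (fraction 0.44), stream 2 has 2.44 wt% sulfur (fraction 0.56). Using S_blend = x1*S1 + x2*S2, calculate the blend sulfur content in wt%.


Linear sulfur blending: S_blend = x1*S1 + x2*S2
Contribution 1: 0.44 * 0.043 = 0.01892 wt%
Contribution 2: 0.56 * 2.44 = 1.3664 wt%
S_blend = 0.01892 + 1.3664 = 1.38532

1.38532 wt%


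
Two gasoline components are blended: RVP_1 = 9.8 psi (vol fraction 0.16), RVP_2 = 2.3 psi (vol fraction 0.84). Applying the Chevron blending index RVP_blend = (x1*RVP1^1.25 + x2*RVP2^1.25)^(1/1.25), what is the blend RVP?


Chevron index: RVP_blend = (sum xi*RVPi^1.25)^(1/1.25)
RVP^1.25 terms: 0.16 * 9.8^1.25 + 0.84 * 2.3^1.25 = 5.15354
RVP_blend = 5.15354^(1/1.25) = 3.713

3.713 psi


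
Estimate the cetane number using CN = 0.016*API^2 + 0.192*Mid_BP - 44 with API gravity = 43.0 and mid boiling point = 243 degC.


CN = 0.016 * 43.0^2 + 0.192 * 243 - 44
CN = 29.584 + 46.656 - 44 = 32.24

32.24


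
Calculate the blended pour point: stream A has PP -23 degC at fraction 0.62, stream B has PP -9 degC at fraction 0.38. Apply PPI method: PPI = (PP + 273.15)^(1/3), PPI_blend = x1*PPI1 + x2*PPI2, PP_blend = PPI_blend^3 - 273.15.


PPI_1 = (-23 + 273.15)^(1/3) = 6.300865
PPI_2 = (-9 + 273.15)^(1/3) = 6.416283
PPI_blend = 0.62 * 6.300865 + 0.38 * 6.416283 = 6.344724
PP_blend = 6.344724^3 - 273.15 = 255.4102 - 273.15 = -17.74

-17.74 degC


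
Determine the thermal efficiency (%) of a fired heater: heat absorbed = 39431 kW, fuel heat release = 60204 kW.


Furnace efficiency = Q_absorbed / Q_fuel * 100
= 39431 / 60204 * 100 = 65.50

65.50 %


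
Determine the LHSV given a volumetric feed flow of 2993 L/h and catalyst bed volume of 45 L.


LHSV = volumetric feed rate / catalyst volume
= 2993 L/h / 45 L
= 66.51 h^-1

66.51 h^-1


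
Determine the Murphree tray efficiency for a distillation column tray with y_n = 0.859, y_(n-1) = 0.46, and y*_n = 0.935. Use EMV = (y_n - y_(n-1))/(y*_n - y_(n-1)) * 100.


Murphree vapor efficiency: EMV = (y_n - y_(n-1)) / (y*_n - y_(n-1)) * 100
EMV = (0.859 - 0.46) / (0.935 - 0.46) * 100 = 0.399 / 0.475 * 100 = 84.00

84.00 %


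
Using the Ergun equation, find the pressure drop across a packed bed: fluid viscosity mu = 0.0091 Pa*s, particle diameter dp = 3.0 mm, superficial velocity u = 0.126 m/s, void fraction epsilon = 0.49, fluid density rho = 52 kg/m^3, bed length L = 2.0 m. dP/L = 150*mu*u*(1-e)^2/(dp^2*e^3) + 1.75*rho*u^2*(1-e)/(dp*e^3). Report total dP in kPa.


dp = 3.0 mm = 0.003 m
Viscous term = 150*0.0091*0.126*(1-0.49)^2 / (0.003^2*0.49^3) = 42248.6
Inertial term = 1.75*52*0.126^2*(1-0.49) / (0.003*0.49^3) = 2087.58
dP/L = 42248.6 + 2087.58 = 44336.2 Pa/m
dP = 44336.2 * 2.0 / 1000 = 88.67 kPa

88.67 kPa


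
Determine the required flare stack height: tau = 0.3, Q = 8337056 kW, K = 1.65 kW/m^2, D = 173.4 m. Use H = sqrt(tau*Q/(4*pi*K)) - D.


tau*Q/(4*pi*K) = 0.3 * 8337056 / (4 * pi * 1.65) = 120626
sqrt(120626) = 347.313
H = 347.313 - 173.4 = 173.9

173.9 m


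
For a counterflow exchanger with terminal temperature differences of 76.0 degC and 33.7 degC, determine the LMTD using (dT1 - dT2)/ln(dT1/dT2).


LMTD = (dT1 - dT2) / ln(dT1/dT2)
= (76.0 - 33.7) / ln(76.0 / 33.7) = 42.3 / 0.813236 = 52.01

52.01 degC


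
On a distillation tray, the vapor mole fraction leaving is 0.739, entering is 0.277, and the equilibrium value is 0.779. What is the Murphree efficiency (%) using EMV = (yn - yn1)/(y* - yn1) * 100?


Murphree vapor efficiency: EMV = (y_n - y_(n-1)) / (y*_n - y_(n-1)) * 100
EMV = (0.739 - 0.277) / (0.779 - 0.277) * 100 = 0.462 / 0.502 * 100 = 92.03

92.03 %


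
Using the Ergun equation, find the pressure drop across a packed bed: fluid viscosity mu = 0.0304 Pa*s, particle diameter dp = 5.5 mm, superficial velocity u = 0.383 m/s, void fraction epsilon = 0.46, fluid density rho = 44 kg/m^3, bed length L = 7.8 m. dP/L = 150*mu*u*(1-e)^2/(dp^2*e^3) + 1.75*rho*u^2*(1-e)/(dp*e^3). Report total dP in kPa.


dp = 5.5 mm = 0.0055 m
Viscous term = 150*0.0304*0.383*(1-0.46)^2 / (0.0055^2*0.46^3) = 172963
Inertial term = 1.75*44*0.383^2*(1-0.46) / (0.0055*0.46^3) = 11393.2
dP/L = 172963 + 11393.2 = 184356 Pa/m
dP = 184356 * 7.8 / 1000 = 1438 kPa

1438 kPa


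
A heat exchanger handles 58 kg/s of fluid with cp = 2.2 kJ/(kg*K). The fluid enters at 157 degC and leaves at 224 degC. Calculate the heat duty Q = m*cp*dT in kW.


Q = m_dot * cp * delta_T
delta_T = 224 - 157 = 67 K
Q = 58 * 2.2 * 67
= 127.6 * 67
= 8549.2 kW

8549.2 kW


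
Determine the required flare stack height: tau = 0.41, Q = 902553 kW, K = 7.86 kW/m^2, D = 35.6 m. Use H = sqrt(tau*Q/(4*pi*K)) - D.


tau*Q/(4*pi*K) = 0.41 * 902553 / (4 * pi * 7.86) = 3746.49
sqrt(3746.49) = 61.2086
H = 61.2086 - 35.6 = 25.61

25.61 m


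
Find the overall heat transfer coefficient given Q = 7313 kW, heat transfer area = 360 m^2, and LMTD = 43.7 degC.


From Q = U*A*LMTD, U = Q / (A * LMTD)
U = 7313 / (360 * 43.7) = 7313 / 15732 = 0.4648

0.4648 kW/(m^2*K)


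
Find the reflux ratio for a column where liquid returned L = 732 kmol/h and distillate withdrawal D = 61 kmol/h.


Reflux ratio definition: R = L / D (liquid returned / distillate withdrawn)
L = 732 kmol/h, D = 61 kmol/h
R = 732 / 61 = 12.00

12.00


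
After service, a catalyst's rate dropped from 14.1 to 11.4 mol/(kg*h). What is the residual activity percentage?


Activity (%) = (rate_used / rate_fresh) * 100
rate_used = 11.4, rate_fresh = 14.1
= (11.4 / 14.1) * 100
= 0.8085 * 100 = 80.85

80.85 %


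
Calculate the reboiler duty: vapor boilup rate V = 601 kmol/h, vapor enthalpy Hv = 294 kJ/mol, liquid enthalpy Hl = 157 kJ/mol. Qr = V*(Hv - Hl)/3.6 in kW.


Qr = 601 * (294 - 157) / 3.6 = 601 * 137 / 3.6 = 22870

22870 kW


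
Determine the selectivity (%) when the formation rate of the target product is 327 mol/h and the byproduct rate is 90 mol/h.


Selectivity = desired / (desired + undesired) * 100
Total products = 327 + 90 = 417 mol/h
S = 327 / 417 * 100
= 0.7842 * 100
= 78.42 %

78.42 %


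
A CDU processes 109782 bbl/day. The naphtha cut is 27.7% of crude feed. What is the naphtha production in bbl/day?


Crude throughput = 109782 bbl/day
Fraction yield = 27.7%
yield = throughput * fraction / 100
yield = 109782 * 27.7 / 100 = 30409.614

30409.614 bbl/day


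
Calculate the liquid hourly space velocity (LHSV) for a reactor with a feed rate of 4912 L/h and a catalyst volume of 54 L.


LHSV = volumetric feed rate / catalyst volume
= 4912 L/h / 54 L
= 90.96 h^-1

90.96 h^-1


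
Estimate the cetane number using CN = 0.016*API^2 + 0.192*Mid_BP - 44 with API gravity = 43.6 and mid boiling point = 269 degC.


CN = 0.016 * 43.6^2 + 0.192 * 269 - 44
CN = 30.41536 + 51.648 - 44 = 38.06336

38.06336


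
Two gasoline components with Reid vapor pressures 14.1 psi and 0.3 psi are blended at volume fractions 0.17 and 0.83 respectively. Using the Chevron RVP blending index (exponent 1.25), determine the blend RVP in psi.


Chevron index: RVP_blend = (sum xi*RVPi^1.25)^(1/1.25)
RVP^1.25 terms: 0.17 * 14.1^1.25 + 0.83 * 0.3^1.25 = 4.82914
RVP_blend = 4.82914^(1/1.25) = 3.524

3.524 psi


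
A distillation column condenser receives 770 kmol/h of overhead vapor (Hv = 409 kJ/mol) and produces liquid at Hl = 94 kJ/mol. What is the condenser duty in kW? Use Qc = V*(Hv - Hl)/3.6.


Qc = 770 * (409 - 94) / 3.6 = 770 * 315 / 3.6 = 67380

67380 kW


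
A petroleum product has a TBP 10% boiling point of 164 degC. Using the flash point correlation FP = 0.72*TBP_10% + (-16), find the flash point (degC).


FP = 0.72 * 164 + (-16) = 102.08

102.08 degC


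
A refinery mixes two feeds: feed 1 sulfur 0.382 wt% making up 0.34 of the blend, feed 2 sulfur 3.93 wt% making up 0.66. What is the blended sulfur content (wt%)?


Linear sulfur blending: S_blend = x1*S1 + x2*S2
Contribution 1: 0.34 * 0.382 = 0.12988 wt%
Contribution 2: 0.66 * 3.93 = 2.5938 wt%
S_blend = 0.12988 + 2.5938 = 2.72368

2.72368 wt%


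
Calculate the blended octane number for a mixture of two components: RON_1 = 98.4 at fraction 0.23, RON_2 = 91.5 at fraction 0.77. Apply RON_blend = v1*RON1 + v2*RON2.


Linear blending: RON_blend = sum(vi * RONi)
Contribution 1: 0.23 * 98.4 = 22.632
Contribution 2: 0.77 * 91.5 = 70.455
RON_blend = 22.632 + 70.455 = 93.087

93.087


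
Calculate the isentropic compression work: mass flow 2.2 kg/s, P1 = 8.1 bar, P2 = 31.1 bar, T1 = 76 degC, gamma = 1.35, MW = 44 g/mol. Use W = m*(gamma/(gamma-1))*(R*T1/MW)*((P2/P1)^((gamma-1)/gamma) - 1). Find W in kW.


Isentropic work: W = m*(gamma/(gamma-1))*(R*T1/MW)*((P2/P1)^((gamma-1)/gamma) - 1)
T1 = 76 + 273.15 = 349.15 K
Pressure ratio = 31.1 / 8.1 = 3.83951
Exponent = (1.35 - 1)/1.35 = 0.259259
(P2/P1)^exp - 1 = 3.83951^0.259259 - 1 = 0.417355
W = 2.2 * 1.35 / 0.35 * 8.314 * 349.15 / 44 * 0.417355 = 233.6

233.6 kW


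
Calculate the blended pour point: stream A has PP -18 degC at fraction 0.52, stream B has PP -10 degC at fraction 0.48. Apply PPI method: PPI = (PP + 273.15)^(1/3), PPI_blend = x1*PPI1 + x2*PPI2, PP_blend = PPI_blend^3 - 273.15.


PPI_1 = (-18 + 273.15)^(1/3) = 6.342569
PPI_2 = (-10 + 273.15)^(1/3) = 6.408176
PPI_blend = 0.52 * 6.342569 + 0.48 * 6.408176 = 6.37406
PP_blend = 6.37406^3 - 273.15 = 258.9694 - 273.15 = -14.18

-14.18 degC


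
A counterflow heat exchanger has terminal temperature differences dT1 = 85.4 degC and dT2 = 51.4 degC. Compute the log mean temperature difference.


LMTD = (dT1 - dT2) / ln(dT1/dT2)
= (85.4 - 51.4) / ln(85.4 / 51.4) = 34 / 0.507708 = 66.97

66.97 degC


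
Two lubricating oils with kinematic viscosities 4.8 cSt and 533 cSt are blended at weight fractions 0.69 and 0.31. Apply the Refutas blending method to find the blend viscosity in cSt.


Refutas method: VBN_i = 14.534*ln(ln(visc_i + 0.8)) + 10.975, blended linearly by mass fraction; since VBN is linear in VBI_i = ln(ln(visc_i + 0.8)) and the fractions sum to 1, blend VBI directly: visc = exp(exp(VBI_blend)) - 0.8
VBI_1 = ln(ln(4.8 + 0.8)) = 0.543931
VBI_2 = ln(ln(533 + 0.8)) = 1.83737
VBI_blend = 0.69 * 0.543931 + 0.31 * 1.83737 = 0.944897
visc_blend = exp(exp(0.944897)) - 0.8 = 12.30

12.30 cSt


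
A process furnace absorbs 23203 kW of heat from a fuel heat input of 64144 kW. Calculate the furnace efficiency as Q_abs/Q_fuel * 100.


Furnace efficiency = Q_absorbed / Q_fuel * 100
= 23203 / 64144 * 100 = 36.17

36.17 %


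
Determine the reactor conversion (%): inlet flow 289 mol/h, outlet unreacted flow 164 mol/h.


X = (F_in - F_out) / F_in * 100
Moles reacted = 289 - 164 = 125
X = 125 / 289 * 100
= 0.4325 * 100
= 43.25 %

43.25 %


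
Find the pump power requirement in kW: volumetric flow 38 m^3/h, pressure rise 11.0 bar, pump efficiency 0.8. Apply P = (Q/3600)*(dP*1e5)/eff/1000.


Q = 38 / 3600 = 0.0105556 m^3/s
P = 0.0105556 * (11.0 * 1e5) / 0.8 / 1000 = 14.51

14.51 kW


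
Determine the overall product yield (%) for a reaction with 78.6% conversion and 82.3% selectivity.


Overall yield = conversion (%) * selectivity (%) / 100
Conversion = 78.6%, Selectivity = 82.3%
Y = 78.6 * 82.3 / 100
= 64.6878 %

64.6878 %


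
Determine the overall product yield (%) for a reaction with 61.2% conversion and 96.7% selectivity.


Overall yield = conversion (%) * selectivity (%) / 100
Conversion = 61.2%, Selectivity = 96.7%
Y = 61.2 * 96.7 / 100
= 59.1804 %

59.1804 %


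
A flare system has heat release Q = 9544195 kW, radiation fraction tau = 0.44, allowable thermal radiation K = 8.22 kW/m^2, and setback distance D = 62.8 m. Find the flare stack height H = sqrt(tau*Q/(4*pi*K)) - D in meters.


tau*Q/(4*pi*K) = 0.44 * 9544195 / (4 * pi * 8.22) = 40654.7
sqrt(40654.7) = 201.63
H = 201.63 - 62.8 = 138.8

138.8 m


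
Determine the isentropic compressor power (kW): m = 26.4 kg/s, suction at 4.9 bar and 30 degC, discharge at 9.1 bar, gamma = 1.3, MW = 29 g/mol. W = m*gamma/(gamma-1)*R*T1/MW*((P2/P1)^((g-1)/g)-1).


Isentropic work: W = m*(gamma/(gamma-1))*(R*T1/MW)*((P2/P1)^((gamma-1)/gamma) - 1)
T1 = 30 + 273.15 = 303.15 K
Pressure ratio = 9.1 / 4.9 = 1.85714
Exponent = (1.3 - 1)/1.3 = 0.230769
(P2/P1)^exp - 1 = 1.85714^0.230769 - 1 = 0.153562
W = 26.4 * 1.3 / 0.3 * 8.314 * 303.15 / 29 * 0.153562 = 1527

1527 kW


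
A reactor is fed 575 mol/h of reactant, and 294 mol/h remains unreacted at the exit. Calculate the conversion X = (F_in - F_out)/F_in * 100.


X = (F_in - F_out) / F_in * 100
Moles reacted = 575 - 294 = 281
X = 281 / 575 * 100
= 0.4887 * 100
= 48.87 %

48.87 %


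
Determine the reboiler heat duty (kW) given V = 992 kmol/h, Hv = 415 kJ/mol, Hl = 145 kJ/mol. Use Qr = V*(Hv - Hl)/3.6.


Qr = 992 * (415 - 145) / 3.6 = 992 * 270 / 3.6 = 74400

74400 kW


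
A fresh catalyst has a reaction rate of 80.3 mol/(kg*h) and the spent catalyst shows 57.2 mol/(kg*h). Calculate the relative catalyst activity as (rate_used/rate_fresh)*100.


Activity (%) = (rate_used / rate_fresh) * 100
rate_used = 57.2, rate_fresh = 80.3
= (57.2 / 80.3) * 100
= 0.7123 * 100 = 71.23

71.23 %


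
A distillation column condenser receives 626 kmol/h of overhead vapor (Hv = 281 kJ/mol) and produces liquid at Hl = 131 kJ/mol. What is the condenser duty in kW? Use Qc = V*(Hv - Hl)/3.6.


Qc = 626 * (281 - 131) / 3.6 = 626 * 150 / 3.6 = 26080

26080 kW


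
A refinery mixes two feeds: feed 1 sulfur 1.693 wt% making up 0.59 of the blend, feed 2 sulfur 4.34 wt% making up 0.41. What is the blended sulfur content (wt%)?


Linear sulfur blending: S_blend = x1*S1 + x2*S2
Contribution 1: 0.59 * 1.693 = 0.99887 wt%
Contribution 2: 0.41 * 4.34 = 1.7794 wt%
S_blend = 0.99887 + 1.7794 = 2.77827

2.77827 wt%


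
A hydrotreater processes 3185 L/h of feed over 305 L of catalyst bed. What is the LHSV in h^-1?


LHSV = volumetric feed rate / catalyst volume
= 3185 L/h / 305 L
= 10.44 h^-1

10.44 h^-1


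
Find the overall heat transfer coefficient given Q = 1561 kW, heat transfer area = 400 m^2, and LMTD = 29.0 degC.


From Q = U*A*LMTD, U = Q / (A * LMTD)
U = 1561 / (400 * 29.0) = 1561 / 11600 = 0.1346

0.1346 kW/(m^2*K)


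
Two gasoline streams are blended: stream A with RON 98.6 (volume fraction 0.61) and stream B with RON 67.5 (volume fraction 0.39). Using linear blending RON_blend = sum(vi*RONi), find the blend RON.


Linear blending: RON_blend = sum(vi * RONi)
Contribution 1: 0.61 * 98.6 = 60.146
Contribution 2: 0.39 * 67.5 = 26.325
RON_blend = 60.146 + 26.325 = 86.471

86.471


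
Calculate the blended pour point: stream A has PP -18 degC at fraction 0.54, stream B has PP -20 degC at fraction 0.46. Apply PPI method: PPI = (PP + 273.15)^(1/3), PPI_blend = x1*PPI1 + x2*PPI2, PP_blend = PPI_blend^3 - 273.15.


PPI_1 = (-18 + 273.15)^(1/3) = 6.342569
PPI_2 = (-20 + 273.15)^(1/3) = 6.325953
PPI_blend = 0.54 * 6.342569 + 0.46 * 6.325953 = 6.334926
PP_blend = 6.334926^3 - 273.15 = 254.2287 - 273.15 = -18.92

-18.92 degC


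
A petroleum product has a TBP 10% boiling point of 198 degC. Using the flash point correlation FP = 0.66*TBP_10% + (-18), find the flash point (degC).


FP = 0.66 * 198 + (-18) = 112.68

112.68 degC


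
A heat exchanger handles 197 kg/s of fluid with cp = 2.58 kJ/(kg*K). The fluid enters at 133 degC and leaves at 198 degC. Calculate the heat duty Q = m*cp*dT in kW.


Q = m_dot * cp * delta_T
delta_T = 198 - 133 = 65 K
Q = 197 * 2.58 * 65
= 508.26 * 65
= 33036.9 kW

33036.9 kW


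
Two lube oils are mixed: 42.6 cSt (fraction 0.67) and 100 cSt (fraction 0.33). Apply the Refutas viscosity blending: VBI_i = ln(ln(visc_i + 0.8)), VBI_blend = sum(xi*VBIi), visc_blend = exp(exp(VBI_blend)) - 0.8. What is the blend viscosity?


Refutas method: VBN_i = 14.534*ln(ln(visc_i + 0.8)) + 10.975, blended linearly by mass fraction; since VBN is linear in VBI_i = ln(ln(visc_i + 0.8)) and the fractions sum to 1, blend VBI directly: visc = exp(exp(VBI_blend)) - 0.8
VBI_1 = ln(ln(42.6 + 0.8)) = 1.3272
VBI_2 = ln(ln(100 + 0.8)) = 1.52891
VBI_blend = 0.67 * 1.3272 + 0.33 * 1.52891 = 1.39376
visc_blend = exp(exp(1.39376)) - 0.8 = 55.46

55.46 cSt


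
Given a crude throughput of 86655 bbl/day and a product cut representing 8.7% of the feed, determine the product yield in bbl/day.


Crude throughput = 86655 bbl/day
Fraction yield = 8.7%
yield = throughput * fraction / 100
yield = 86655 * 8.7 / 100 = 7538.985

7538.985 bbl/day


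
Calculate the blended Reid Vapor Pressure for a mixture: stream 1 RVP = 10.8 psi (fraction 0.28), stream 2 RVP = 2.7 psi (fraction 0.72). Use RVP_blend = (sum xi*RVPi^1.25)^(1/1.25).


Chevron index: RVP_blend = (sum xi*RVPi^1.25)^(1/1.25)
RVP^1.25 terms: 0.28 * 10.8^1.25 + 0.72 * 2.7^1.25 = 7.97392
RVP_blend = 7.97392^(1/1.25) = 5.264

5.264 psi


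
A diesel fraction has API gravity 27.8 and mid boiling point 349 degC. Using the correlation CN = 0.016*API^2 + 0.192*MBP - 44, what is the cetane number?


CN = 0.016 * 27.8^2 + 0.192 * 349 - 44
CN = 12.36544 + 67.008 - 44 = 35.37344

35.37344


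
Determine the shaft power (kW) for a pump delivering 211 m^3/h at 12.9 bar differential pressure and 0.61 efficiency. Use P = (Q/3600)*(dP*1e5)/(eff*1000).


Q = 211 / 3600 = 0.0586111 m^3/s
P = 0.0586111 * (12.9 * 1e5) / 0.61 / 1000 = 123.9

123.9 kW


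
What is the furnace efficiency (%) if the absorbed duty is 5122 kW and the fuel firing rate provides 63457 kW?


Furnace efficiency = Q_absorbed / Q_fuel * 100
= 5122 / 63457 * 100 = 8.072

8.072 %


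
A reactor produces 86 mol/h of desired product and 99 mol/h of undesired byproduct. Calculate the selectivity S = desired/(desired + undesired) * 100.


Selectivity = desired / (desired + undesired) * 100
Total products = 86 + 99 = 185 mol/h
S = 86 / 185 * 100
= 0.4649 * 100
= 46.49 %

46.49 %


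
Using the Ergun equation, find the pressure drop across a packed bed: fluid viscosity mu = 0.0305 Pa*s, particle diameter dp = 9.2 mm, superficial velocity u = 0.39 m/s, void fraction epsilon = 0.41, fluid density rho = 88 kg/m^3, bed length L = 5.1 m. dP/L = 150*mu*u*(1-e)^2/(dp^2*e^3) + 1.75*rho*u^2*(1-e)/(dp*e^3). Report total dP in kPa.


dp = 9.2 mm = 0.0092 m
Viscous term = 150*0.0305*0.39*(1-0.41)^2 / (0.0092^2*0.41^3) = 106471
Inertial term = 1.75*88*0.39^2*(1-0.41) / (0.0092*0.41^3) = 21795.3
dP/L = 106471 + 21795.3 = 128266 Pa/m
dP = 128266 * 5.1 / 1000 = 654.2 kPa

654.2 kPa


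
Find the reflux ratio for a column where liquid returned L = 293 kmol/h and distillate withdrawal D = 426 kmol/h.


Reflux ratio definition: R = L / D (liquid returned / distillate withdrawn)
L = 293 kmol/h, D = 426 kmol/h
R = 293 / 426 = 0.6878

0.6878


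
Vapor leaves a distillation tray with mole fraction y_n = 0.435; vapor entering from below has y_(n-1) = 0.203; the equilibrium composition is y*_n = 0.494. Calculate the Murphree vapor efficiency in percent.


Murphree vapor efficiency: EMV = (y_n - y_(n-1)) / (y*_n - y_(n-1)) * 100
EMV = (0.435 - 0.203) / (0.494 - 0.203) * 100 = 0.232 / 0.291 * 100 = 79.73

79.73 %


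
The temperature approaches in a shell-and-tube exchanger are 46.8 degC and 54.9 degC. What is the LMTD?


LMTD = (dT1 - dT2) / ln(dT1/dT2)
= (46.8 - 54.9) / ln(46.8 / 54.9) = -8.1 / -0.15963 = 50.74

50.74 degC


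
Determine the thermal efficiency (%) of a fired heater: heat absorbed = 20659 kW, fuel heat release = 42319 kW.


Furnace efficiency = Q_absorbed / Q_fuel * 100
= 20659 / 42319 * 100 = 48.82

48.82 %


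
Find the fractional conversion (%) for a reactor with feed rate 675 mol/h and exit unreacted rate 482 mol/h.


X = (F_in - F_out) / F_in * 100
Moles reacted = 675 - 482 = 193
X = 193 / 675 * 100
= 0.2859 * 100
= 28.59 %

28.59 %


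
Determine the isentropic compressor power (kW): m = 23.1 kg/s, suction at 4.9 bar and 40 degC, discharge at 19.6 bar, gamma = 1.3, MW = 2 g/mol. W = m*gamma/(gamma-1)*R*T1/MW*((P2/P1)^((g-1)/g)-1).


Isentropic work: W = m*(gamma/(gamma-1))*(R*T1/MW)*((P2/P1)^((gamma-1)/gamma) - 1)
T1 = 40 + 273.15 = 313.15 K
Pressure ratio = 19.6 / 4.9 = 4
Exponent = (1.3 - 1)/1.3 = 0.230769
(P2/P1)^exp - 1 = 4^0.230769 - 1 = 0.377009
W = 23.1 * 1.3 / 0.3 * 8.314 * 313.15 / 2 * 0.377009 = 49130

49130 kW


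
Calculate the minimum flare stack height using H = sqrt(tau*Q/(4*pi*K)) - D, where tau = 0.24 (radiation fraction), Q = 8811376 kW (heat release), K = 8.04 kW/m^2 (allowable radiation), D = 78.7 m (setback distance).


tau*Q/(4*pi*K) = 0.24 * 8811376 / (4 * pi * 8.04) = 20931
sqrt(20931) = 144.675
H = 144.675 - 78.7 = 65.98

65.98 m


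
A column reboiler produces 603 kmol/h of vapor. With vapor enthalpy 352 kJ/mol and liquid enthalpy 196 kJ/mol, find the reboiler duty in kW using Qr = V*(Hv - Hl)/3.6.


Qr = 603 * (352 - 196) / 3.6 = 603 * 156 / 3.6 = 26130

26130 kW


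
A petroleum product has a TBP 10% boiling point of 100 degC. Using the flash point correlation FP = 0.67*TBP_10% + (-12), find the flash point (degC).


FP = 0.67 * 100 + (-12) = 55

55 degC


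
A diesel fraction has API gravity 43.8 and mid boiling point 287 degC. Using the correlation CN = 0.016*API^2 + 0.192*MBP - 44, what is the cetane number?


CN = 0.016 * 43.8^2 + 0.192 * 287 - 44
CN = 30.69504 + 55.104 - 44 = 41.79904

41.79904


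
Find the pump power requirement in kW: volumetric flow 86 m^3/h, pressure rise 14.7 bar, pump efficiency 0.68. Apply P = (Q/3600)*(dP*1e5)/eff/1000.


Q = 86 / 3600 = 0.0238889 m^3/s
P = 0.0238889 * (14.7 * 1e5) / 0.68 / 1000 = 51.64

51.64 kW


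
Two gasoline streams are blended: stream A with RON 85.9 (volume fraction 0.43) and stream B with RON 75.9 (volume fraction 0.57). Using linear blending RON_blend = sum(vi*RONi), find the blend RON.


Linear blending: RON_blend = sum(vi * RONi)
Contribution 1: 0.43 * 85.9 = 36.937
Contribution 2: 0.57 * 75.9 = 43.263
RON_blend = 36.937 + 43.263 = 80.2

80.2


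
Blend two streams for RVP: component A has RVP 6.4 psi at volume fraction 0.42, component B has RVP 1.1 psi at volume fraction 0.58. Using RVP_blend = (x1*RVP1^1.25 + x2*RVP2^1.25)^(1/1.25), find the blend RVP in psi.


Chevron index: RVP_blend = (sum xi*RVPi^1.25)^(1/1.25)
RVP^1.25 terms: 0.42 * 6.4^1.25 + 0.58 * 1.1^1.25 = 4.92876
RVP_blend = 4.92876^(1/1.25) = 3.583

3.583 psi


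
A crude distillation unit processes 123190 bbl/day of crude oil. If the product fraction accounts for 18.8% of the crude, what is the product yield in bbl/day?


Crude throughput = 123190 bbl/day
Fraction yield = 18.8%
yield = throughput * fraction / 100
yield = 123190 * 18.8 / 100 = 23159.72

23159.72 bbl/day


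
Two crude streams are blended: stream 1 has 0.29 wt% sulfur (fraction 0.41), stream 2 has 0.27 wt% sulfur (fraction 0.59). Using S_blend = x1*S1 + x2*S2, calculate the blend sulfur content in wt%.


Linear sulfur blending: S_blend = x1*S1 + x2*S2
Contribution 1: 0.41 * 0.29 = 0.1189 wt%
Contribution 2: 0.59 * 0.27 = 0.1593 wt%
S_blend = 0.1189 + 0.1593 = 0.2782

0.2782 wt%


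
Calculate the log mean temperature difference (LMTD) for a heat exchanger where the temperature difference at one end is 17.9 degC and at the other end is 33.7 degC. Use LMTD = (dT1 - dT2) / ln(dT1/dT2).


LMTD = (dT1 - dT2) / ln(dT1/dT2)
= (17.9 - 33.7) / ln(17.9 / 33.7) = -15.8 / -0.632697 = 24.97

24.97 degC


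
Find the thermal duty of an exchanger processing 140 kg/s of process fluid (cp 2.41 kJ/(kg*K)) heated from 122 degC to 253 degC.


Q = m_dot * cp * delta_T
delta_T = 253 - 122 = 131 K
Q = 140 * 2.41 * 131
= 337.4 * 131
= 44199.4 kW

44199.4 kW


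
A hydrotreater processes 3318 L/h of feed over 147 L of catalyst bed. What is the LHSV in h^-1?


LHSV = volumetric feed rate / catalyst volume
= 3318 L/h / 147 L
= 22.57 h^-1

22.57 h^-1


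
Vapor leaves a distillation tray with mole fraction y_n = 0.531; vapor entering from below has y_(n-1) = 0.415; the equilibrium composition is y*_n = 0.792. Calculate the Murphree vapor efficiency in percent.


Murphree vapor efficiency: EMV = (y_n - y_(n-1)) / (y*_n - y_(n-1)) * 100
EMV = (0.531 - 0.415) / (0.792 - 0.415) * 100 = 0.116 / 0.377 * 100 = 30.77

30.77 %


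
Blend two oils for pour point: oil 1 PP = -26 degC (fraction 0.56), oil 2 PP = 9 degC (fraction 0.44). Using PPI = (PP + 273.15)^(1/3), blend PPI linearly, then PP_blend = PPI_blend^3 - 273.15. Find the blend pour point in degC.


PPI_1 = (-26 + 273.15)^(1/3) = 6.275575
PPI_2 = (9 + 273.15)^(1/3) = 6.558835
PPI_blend = 0.56 * 6.275575 + 0.44 * 6.558835 = 6.400209
PP_blend = 6.400209^3 - 273.15 = 262.1697 - 273.15 = -10.98

-10.98 degC


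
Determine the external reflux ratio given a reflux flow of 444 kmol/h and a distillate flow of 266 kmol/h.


Reflux ratio definition: R = L / D (liquid returned / distillate withdrawn)
L = 444 kmol/h, D = 266 kmol/h
R = 444 / 266 = 1.669

1.669


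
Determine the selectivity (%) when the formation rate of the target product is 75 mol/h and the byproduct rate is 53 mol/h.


Selectivity = desired / (desired + undesired) * 100
Total products = 75 + 53 = 128 mol/h
S = 75 / 128 * 100
= 0.5859 * 100
= 58.59 %

58.59 %


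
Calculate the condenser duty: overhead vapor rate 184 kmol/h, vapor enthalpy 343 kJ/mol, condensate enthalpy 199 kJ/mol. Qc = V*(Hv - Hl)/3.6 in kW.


Qc = 184 * (343 - 199) / 3.6 = 184 * 144 / 3.6 = 7360

7360 kW


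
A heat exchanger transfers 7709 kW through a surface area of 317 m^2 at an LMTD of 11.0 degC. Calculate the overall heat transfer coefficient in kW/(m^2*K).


From Q = U*A*LMTD, U = Q / (A * LMTD)
U = 7709 / (317 * 11.0) = 7709 / 3487 = 2.211

2.211 kW/(m^2*K)


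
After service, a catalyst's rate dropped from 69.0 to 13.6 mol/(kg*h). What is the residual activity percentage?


Activity (%) = (rate_used / rate_fresh) * 100
rate_used = 13.6, rate_fresh = 69.0
= (13.6 / 69.0) * 100
= 0.1971 * 100 = 19.71

19.71 %


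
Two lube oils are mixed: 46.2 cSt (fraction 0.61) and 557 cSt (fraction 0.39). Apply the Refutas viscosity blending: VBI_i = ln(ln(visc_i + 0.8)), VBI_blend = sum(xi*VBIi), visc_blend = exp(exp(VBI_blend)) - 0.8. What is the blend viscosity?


Refutas method: VBN_i = 14.534*ln(ln(visc_i + 0.8)) + 10.975, blended linearly by mass fraction; since VBN is linear in VBI_i = ln(ln(visc_i + 0.8)) and the fractions sum to 1, blend VBI directly: visc = exp(exp(VBI_blend)) - 0.8
VBI_1 = ln(ln(46.2 + 0.8)) = 1.34811
VBI_2 = ln(ln(557 + 0.8)) = 1.84435
VBI_blend = 0.61 * 1.34811 + 0.39 * 1.84435 = 1.54164
visc_blend = exp(exp(1.54164)) - 0.8 = 106.1

106.1 cSt


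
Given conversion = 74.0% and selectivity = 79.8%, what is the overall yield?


Overall yield = conversion (%) * selectivity (%) / 100
Conversion = 74.0%, Selectivity = 79.8%
Y = 74.0 * 79.8 / 100
= 59.052 %

59.052 %


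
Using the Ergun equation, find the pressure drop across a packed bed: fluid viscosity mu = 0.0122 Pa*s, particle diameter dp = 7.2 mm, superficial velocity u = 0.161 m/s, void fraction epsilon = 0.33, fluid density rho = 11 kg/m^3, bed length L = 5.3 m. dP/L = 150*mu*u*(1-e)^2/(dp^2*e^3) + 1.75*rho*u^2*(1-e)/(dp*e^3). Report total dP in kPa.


dp = 7.2 mm = 0.0072 m
Viscous term = 150*0.0122*0.161*(1-0.33)^2 / (0.0072^2*0.33^3) = 70993.7
Inertial term = 1.75*11*0.161^2*(1-0.33) / (0.0072*0.33^3) = 1292.06
dP/L = 70993.7 + 1292.06 = 72285.8 Pa/m
dP = 72285.8 * 5.3 / 1000 = 383.1 kPa

383.1 kPa


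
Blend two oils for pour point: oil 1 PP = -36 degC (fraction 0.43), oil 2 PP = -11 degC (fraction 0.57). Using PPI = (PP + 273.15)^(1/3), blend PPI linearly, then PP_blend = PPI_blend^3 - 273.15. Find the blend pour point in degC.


PPI_1 = (-36 + 273.15)^(1/3) = 6.189768
PPI_2 = (-11 + 273.15)^(1/3) = 6.400049
PPI_blend = 0.43 * 6.189768 + 0.57 * 6.400049 = 6.309628
PP_blend = 6.309628^3 - 273.15 = 251.1952 - 273.15 = -21.95

-21.95 degC


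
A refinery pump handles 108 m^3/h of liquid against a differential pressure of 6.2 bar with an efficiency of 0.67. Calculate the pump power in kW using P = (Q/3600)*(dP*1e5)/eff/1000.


Q = 108 / 3600 = 0.03 m^3/s
P = 0.03 * (6.2 * 1e5) / 0.67 / 1000 = 27.76

27.76 kW


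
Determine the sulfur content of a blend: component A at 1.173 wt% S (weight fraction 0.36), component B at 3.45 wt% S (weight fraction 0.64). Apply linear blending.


Linear sulfur blending: S_blend = x1*S1 + x2*S2
Contribution 1: 0.36 * 1.173 = 0.42228 wt%
Contribution 2: 0.64 * 3.45 = 2.208 wt%
S_blend = 0.42228 + 2.208 = 2.63028

2.63028 wt%


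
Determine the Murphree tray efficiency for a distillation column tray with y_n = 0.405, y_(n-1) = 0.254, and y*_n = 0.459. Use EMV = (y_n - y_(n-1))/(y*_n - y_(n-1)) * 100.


Murphree vapor efficiency: EMV = (y_n - y_(n-1)) / (y*_n - y_(n-1)) * 100
EMV = (0.405 - 0.254) / (0.459 - 0.254) * 100 = 0.151 / 0.205 * 100 = 73.66

73.66 %


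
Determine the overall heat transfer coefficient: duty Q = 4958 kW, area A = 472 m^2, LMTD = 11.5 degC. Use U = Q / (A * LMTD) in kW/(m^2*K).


From Q = U*A*LMTD, U = Q / (A * LMTD)
U = 4958 / (472 * 11.5) = 4958 / 5428 = 0.9134

0.9134 kW/(m^2*K)


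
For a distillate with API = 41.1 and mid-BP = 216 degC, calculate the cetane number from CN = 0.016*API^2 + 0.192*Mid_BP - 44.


CN = 0.016 * 41.1^2 + 0.192 * 216 - 44
CN = 27.02736 + 41.472 - 44 = 24.49936

24.49936


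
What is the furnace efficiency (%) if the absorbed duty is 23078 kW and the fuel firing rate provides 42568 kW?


Furnace efficiency = Q_absorbed / Q_fuel * 100
= 23078 / 42568 * 100 = 54.21

54.21 %


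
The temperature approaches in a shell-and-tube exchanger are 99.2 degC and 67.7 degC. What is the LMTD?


LMTD = (dT1 - dT2) / ln(dT1/dT2)
= (99.2 - 67.7) / ln(99.2 / 67.7) = 31.5 / 0.382052 = 82.45

82.45 degC


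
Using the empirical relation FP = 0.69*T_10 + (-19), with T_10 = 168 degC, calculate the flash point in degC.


FP = 0.69 * 168 + (-19) = 96.92

96.92 degC


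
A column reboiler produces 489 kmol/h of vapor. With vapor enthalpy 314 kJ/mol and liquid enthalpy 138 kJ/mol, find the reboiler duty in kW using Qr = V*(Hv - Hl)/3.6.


Qr = 489 * (314 - 138) / 3.6 = 489 * 176 / 3.6 = 23910

23910 kW


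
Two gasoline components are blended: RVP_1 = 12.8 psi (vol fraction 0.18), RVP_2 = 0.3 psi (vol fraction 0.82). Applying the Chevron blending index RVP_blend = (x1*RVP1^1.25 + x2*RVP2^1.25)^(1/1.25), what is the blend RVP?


Chevron index: RVP_blend = (sum xi*RVPi^1.25)^(1/1.25)
RVP^1.25 terms: 0.18 * 12.8^1.25 + 0.82 * 0.3^1.25 = 4.54004
RVP_blend = 4.54004^(1/1.25) = 3.355

3.355 psi


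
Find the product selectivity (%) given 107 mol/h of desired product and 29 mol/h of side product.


Selectivity = desired / (desired + undesired) * 100
Total products = 107 + 29 = 136 mol/h
S = 107 / 136 * 100
= 0.7868 * 100
= 78.68 %

78.68 %


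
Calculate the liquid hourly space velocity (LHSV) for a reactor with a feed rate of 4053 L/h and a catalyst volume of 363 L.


LHSV = volumetric feed rate / catalyst volume
= 4053 L/h / 363 L
= 11.17 h^-1

11.17 h^-1


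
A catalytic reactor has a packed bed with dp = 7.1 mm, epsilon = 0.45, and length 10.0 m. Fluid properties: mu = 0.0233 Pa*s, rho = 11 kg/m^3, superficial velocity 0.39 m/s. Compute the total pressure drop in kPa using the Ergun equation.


dp = 7.1 mm = 0.0071 m
Viscous term = 150*0.0233*0.39*(1-0.45)^2 / (0.0071^2*0.45^3) = 89760
Inertial term = 1.75*11*0.39^2*(1-0.45) / (0.0071*0.45^3) = 2489.01
dP/L = 89760 + 2489.01 = 92249 Pa/m
dP = 92249 * 10.0 / 1000 = 922.5 kPa

922.5 kPa
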